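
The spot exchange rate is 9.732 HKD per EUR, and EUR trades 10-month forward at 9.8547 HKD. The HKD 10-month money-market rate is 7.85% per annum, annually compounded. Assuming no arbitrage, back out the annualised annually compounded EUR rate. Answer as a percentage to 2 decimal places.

T = 10/12 years.
CIP gives F = S · g_HKD/g_EUR, so g_HKD/g_EUR = 9.8547/9.732 = 1.0126079.
HKD growth factor: (1 + 0.0785)^(10/12) = 1.0650013.
Hence g_EUR = 1.0517411.
Annualise: 1.0517411^(12/10) − 1 = 0.062406 = 6.24%.

6.24%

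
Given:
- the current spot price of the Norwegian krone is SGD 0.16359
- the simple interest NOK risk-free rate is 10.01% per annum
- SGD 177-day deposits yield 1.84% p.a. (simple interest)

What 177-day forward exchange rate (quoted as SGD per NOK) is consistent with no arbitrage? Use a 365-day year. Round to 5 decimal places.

0.15741

T = 177/365 years.
Growth of 1 SGD over T: 1 + 0.0184×177/365 = 1.0089227.
NOK growth factor: 1 + 0.1001×177/365 = 1.0485416.
Forward (SGD per NOK) = 0.16359 × 1.0089227 / 1.0485416 = 0.1574088.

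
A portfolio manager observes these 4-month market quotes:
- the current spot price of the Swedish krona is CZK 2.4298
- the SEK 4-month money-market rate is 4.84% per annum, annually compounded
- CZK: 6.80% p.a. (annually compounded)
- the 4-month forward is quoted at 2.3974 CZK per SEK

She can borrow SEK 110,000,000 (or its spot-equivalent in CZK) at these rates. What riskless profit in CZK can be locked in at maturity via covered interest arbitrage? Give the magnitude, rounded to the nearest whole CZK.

CZK 5,302,210

T = 4/12 years.
Keep in SEK, deliver into the forward: 110,000,000·1.01587982955·2.3974 = CZK 267,901,733.37.
Swap to CZK now, deposit: 110,000,000·2.4298·1.02217146006 = CZK 273,203,943.50.
The quoted forward undervalues SEK, so borrow SEK, convert to CZK at spot, deposit the CZK at 6.80%, and buy SEK forward at 2.3974 to cover the loan.
The gap between the two covered legs is CZK 5,302,210.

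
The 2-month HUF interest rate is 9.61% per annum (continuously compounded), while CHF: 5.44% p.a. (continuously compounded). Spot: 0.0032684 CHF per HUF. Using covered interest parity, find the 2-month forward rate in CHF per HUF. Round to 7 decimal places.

0.0032458

T = 2/12 years.
Growth of 1 CHF over T: e^(0.0544×2/12) = 1.0091079.
Growth of 1 HUF over T: e^(0.0961×2/12) = 1.0161456.
CIP: F = S · (grow CHF)/(grow HUF) = 0.0032684 × 1.0091079/1.0161456 = 0.003245763 CHF per HUF.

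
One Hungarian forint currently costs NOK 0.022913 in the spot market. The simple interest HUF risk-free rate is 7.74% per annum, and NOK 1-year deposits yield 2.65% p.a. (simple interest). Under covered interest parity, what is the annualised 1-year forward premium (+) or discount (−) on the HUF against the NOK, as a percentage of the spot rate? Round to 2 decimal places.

T = 1 year.
F = S · g_NOK/g_HUF = 0.022913 × 1.026500/1.077400 = 0.021830513.
(F − S)/S ÷ T = (0.021830513 − 0.022913)/0.022913/1 = -0.047243 → -4.72%.

-4.72%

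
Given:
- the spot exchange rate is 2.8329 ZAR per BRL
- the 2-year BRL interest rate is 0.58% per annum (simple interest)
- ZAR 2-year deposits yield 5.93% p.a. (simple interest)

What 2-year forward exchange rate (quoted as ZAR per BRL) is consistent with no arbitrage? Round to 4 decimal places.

3.1325

T = 2 years.
ZAR accumulates by 1 + 0.0593×2 = 1.118600.
BRL accumulates by 1 + 0.0058×2 = 1.011600.
So F = 2.8329 × 1.118600 / 1.011600 = 3.132544 (ZAR/BRL).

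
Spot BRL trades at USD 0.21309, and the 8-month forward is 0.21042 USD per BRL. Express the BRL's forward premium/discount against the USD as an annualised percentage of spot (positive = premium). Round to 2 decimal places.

-1.88%

T = 8/12 years.
(F − S)/S = (0.21042 − 0.21309)/0.21309 = -0.0125299.
Per annum: -0.0125299 / (8/12) = -0.018795 = -1.88%.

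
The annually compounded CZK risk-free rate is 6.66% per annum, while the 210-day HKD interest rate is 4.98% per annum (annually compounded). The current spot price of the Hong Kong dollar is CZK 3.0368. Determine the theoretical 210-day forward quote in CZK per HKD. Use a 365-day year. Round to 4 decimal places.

T = 210/365 years.
CZK accumulates by (1 + 0.0666)^(210/365) = 1.0377924.
Growth of 1 HKD over T: (1 + 0.0498)^(210/365) = 1.028356.
Forward (CZK per HKD) = 3.0368 × 1.0377924 / 1.028356 = 3.064666.

3.0647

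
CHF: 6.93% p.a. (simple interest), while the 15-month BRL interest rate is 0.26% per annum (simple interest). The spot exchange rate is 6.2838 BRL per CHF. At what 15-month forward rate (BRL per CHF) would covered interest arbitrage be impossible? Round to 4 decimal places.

T = 15/12 years.
BRL accumulates by 1 + 0.0026×15/12 = 1.003250.
CHF growth factor: 1 + 0.0693×15/12 = 1.086625.
Forward (BRL per CHF) = 6.2838 × 1.003250 / 1.086625 = 5.801654.

5.8017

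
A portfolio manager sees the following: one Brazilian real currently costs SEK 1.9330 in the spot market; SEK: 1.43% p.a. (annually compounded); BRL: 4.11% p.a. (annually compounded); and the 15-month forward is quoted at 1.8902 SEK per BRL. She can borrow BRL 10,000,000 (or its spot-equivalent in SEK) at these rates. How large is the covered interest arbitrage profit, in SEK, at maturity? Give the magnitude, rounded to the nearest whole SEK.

T = 15/12 years.
Invest the BRL and cover forward: 10,000,000 × 1.0516362748 × 1.8902 = SEK 19,878,028.87.
Convert at spot and invest in SEK: 10,000,000 × 1.9330 × 1.017906838 = SEK 19,676,139.18.
The quoted forward overvalues BRL, so borrow SEK, buy BRL at spot, deposit the BRL at 4.11%, and sell the proceeds forward at 1.8902.
The gap between the two covered legs is SEK 201,890.

SEK 201,890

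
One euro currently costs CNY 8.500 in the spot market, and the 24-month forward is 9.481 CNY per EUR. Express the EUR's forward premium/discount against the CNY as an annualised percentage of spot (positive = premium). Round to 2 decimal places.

T = 2 years.
EUR trades forward at +11.54118% vs spot over the period.
Per annum: 0.1154118 / 2 = 0.057706 = 5.77%.

+5.77%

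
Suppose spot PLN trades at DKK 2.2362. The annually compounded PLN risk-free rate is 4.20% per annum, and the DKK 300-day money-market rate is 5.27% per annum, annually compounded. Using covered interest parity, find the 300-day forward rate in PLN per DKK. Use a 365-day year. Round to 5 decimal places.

T = 300/365 years.
Growth of 1 DKK over T: (1 + 0.0527)^(300/365) = 1.0431159.
Growth of 1 PLN over T: (1 + 0.0420)^(300/365) = 1.0343935.
CIP: F = S · (grow DKK)/(grow PLN) = 2.2362 × 1.0431159/1.0343935 = 2.255056 DKK per PLN.
Invert for PLN per DKK: 1 / 2.255056 = 0.44345.

0.44345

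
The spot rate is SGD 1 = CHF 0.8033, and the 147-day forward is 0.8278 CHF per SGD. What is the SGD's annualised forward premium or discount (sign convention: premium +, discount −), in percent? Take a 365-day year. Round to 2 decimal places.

+7.57%

T = 147/365 years.
(F − S)/S = (0.8278 − 0.8033)/0.8033 = 0.0304992.
Per annum: 0.0304992 / (147/365) = 0.075729 = 7.57%.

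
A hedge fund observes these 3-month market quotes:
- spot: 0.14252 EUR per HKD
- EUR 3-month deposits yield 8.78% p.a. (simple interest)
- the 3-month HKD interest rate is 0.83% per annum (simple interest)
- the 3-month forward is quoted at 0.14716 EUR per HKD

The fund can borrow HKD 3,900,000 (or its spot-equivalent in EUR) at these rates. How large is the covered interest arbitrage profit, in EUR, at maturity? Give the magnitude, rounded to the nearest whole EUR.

T = 3/12 years.
Route A — deposit HKD, sell forward: 3,900,000 × 1.002075 × 0.14716 = EUR 575,114.89.
Route B — convert at spot, deposit EUR: 3,900,000 × 0.14252 × 1.021950 = EUR 568,028.42.
The quoted forward overvalues HKD, so borrow EUR, buy HKD at spot, deposit the HKD at 0.83%, and sell the proceeds forward at 0.14716.
Arbitrage profit = |575,114.89 − 568,028.42| = EUR 7,086.

EUR 7,086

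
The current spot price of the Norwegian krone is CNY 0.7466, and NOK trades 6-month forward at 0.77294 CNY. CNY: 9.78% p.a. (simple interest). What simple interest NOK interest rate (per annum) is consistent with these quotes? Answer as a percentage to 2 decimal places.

T = 6/12 years.
By CIP, F/S equals the CNY-to-NOK growth ratio: 0.77294/0.7466 = 1.0352799.
The CNY side grows by 1 + 0.0978×6/12 = 1.048900.
So the NOK growth factor = 1.013156.
r = (1.013156 − 1)/(6/12) = 0.026312 → 2.63%.

2.63%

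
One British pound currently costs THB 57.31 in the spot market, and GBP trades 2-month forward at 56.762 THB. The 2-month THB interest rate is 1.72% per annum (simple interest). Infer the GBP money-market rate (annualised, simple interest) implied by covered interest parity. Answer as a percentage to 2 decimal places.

T = 2/12 years.
By CIP, F/S equals the THB-to-GBP growth ratio: 56.762/57.31 = 0.9904380.
The THB side grows by 1 + 0.0172×2/12 = 1.0028667.
So the GBP growth factor = 1.0125487.
(1.0125487 − 1)/T = 0.075292, i.e. 7.53%.

7.53%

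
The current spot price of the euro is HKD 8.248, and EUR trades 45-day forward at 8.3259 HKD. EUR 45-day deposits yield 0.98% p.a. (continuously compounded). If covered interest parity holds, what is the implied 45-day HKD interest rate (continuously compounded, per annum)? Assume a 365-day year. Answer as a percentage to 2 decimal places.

8.60%

T = 45/365 years.
By CIP, F/S equals the HKD-to-EUR growth ratio: 8.3259/8.248 = 1.0094447.
EUR growth factor: e^(0.0098×45/365) = 1.0012089.
Hence g_HKD = 1.010665.
r = ln(1.010665)/(45/365) = 0.086047 → 8.60%.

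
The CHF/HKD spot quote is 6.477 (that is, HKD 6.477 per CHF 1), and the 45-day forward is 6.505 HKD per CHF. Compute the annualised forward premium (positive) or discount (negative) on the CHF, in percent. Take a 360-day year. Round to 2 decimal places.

T = 45/360 years.
CHF trades forward at +0.43230% vs spot over the period.
×(1/T) gives 3.46% p.a.

+3.46%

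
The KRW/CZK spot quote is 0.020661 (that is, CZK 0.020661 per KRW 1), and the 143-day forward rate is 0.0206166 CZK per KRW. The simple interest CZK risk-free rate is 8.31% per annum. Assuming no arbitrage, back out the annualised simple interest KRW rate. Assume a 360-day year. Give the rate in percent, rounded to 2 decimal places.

8.87%

T = 143/360 years.
F/S = 0.0206166/0.020661 = 0.9978510 = (growth of CZK) / (growth of KRW).
The CZK side grows by 1 + 0.0831×143/360 = 1.0330092.
So the KRW growth factor = 1.0352339.
(1.0352339 − 1)/T = 0.088701, i.e. 8.87%.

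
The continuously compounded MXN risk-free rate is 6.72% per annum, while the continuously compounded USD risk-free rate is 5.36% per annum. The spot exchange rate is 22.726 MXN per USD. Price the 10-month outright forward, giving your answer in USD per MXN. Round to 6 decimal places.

T = 10/12 years.
Growth of 1 MXN over T: e^(0.0672×10/12) = 1.0575977.
USD growth factor: e^(0.0536×10/12) = 1.0456792.
CIP: F = S · (grow MXN)/(grow USD) = 22.726 × 1.0575977/1.0456792 = 22.98503 MXN per USD.
Quoted the other way: 1/22.98503 = 0.043507 USD per MXN.

0.043507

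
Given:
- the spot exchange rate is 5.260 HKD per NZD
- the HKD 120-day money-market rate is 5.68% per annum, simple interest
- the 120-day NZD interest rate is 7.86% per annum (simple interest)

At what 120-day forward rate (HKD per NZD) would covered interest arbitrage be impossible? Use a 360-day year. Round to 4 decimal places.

5.2228

T = 120/360 years.
Growth of 1 HKD over T: 1 + 0.0568×120/360 = 1.0189333.
NZD growth factor: 1 + 0.0786×120/360 = 1.026200.
Forward (HKD per NZD) = 5.26 × 1.0189333 / 1.026200 = 5.222753.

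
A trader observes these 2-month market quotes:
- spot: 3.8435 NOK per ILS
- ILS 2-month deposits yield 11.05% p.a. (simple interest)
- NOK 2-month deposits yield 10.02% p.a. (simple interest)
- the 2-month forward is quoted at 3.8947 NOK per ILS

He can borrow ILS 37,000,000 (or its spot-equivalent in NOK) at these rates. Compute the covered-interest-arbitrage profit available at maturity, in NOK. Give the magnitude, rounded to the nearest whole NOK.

T = 2/12 years.
Keep in ILS, deliver into the forward: 37,000,000·1.01841666667·3.8947 = NOK 146,757,813.49.
Swap to NOK now, deposit: 37,000,000·3.8435·1.016700 = NOK 144,584,398.65.
The quoted forward overvalues ILS, so borrow NOK, buy ILS at spot, deposit the ILS at 11.05%, and sell the proceeds forward at 3.8947.
Arbitrage profit = |146,757,813.49 − 144,584,398.65| = NOK 2,173,415.

NOK 2,173,415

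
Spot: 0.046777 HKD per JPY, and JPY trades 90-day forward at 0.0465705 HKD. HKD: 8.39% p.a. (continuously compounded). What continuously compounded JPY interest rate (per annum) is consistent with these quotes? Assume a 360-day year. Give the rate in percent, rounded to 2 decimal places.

T = 90/360 years.
CIP gives F = S · g_HKD/g_JPY, so g_HKD/g_JPY = 0.0465705/0.046777 = 0.9955854.
The HKD side grows by e^(0.0839×90/360) = 1.0211965.
Hence g_JPY = 1.0257247.
Take logs: ln 1.0257247 / (90/360) = 0.101598, so 10.16%.

10.16%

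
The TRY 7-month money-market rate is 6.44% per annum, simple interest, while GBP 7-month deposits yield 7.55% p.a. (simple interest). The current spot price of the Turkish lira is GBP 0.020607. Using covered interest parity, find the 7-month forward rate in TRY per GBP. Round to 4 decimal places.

T = 7/12 years.
GBP accumulates by 1 + 0.0755×7/12 = 1.04404167.
TRY growth factor: 1 + 0.0644×7/12 = 1.03756667.
CIP: F = S · (grow GBP)/(grow TRY) = 0.020607 × 1.04404167/1.03756667 = 0.020735599 GBP per TRY.
Quoted the other way: 1/0.020735599 = 48.2262 TRY per GBP.

48.2262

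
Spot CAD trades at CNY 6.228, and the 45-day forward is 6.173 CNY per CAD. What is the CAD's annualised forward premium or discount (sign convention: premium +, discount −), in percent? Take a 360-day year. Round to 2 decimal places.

T = 45/360 years.
Period premium: (6.173 − 6.228)/6.228 = -0.0088311.
Annualise by dividing by T: -0.0088311 / (45/360) = -0.070649 → -7.06%.

-7.06%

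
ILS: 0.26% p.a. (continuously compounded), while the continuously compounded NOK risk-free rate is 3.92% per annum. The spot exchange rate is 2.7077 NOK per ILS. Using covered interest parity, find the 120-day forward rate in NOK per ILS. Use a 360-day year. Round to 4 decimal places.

T = 120/360 years.
NOK accumulates by e^(0.0392×120/360) = 1.0131524.
ILS growth factor: e^(0.0026×120/360) = 1.000867.
So F = 2.7077 × 1.0131524 / 1.000867 = 2.740936 (NOK/ILS).

2.7409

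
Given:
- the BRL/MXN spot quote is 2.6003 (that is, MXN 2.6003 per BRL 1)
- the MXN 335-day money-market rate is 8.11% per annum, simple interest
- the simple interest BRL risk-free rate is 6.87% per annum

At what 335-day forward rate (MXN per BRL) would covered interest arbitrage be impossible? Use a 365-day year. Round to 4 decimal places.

T = 335/365 years.
MXN accumulates by 1 + 0.0811×335/365 = 1.0744342.
BRL growth factor: 1 + 0.0687×335/365 = 1.0630534.
Forward (MXN per BRL) = 2.6003 × 1.0744342 / 1.0630534 = 2.628138.

2.6281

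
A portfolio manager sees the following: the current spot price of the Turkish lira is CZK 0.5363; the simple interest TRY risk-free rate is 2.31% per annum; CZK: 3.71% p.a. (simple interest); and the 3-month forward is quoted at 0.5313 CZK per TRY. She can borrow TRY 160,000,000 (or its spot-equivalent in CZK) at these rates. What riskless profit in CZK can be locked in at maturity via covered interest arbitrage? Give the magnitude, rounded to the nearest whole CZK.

T = 3/12 years.
Invest the TRY and cover forward: 160,000,000 × 1.005775 × 0.5313 = CZK 85,498,921.20.
Convert at spot and invest in CZK: 160,000,000 × 0.5363 × 1.009275 = CZK 86,603,869.20.
The quoted forward undervalues TRY, so borrow TRY, convert to CZK at spot, deposit the CZK at 3.71%, and buy TRY forward at 0.5313 to cover the loan.
Arbitrage profit = |85,498,921.20 − 86,603,869.20| = CZK 1,104,948.

CZK 1,104,948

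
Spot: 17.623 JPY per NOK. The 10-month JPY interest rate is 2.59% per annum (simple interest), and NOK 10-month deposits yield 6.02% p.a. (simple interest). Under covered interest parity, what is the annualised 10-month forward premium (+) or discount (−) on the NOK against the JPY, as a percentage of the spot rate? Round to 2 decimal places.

T = 10/12 years.
No-arbitrage forward: 17.623 × 1.0215833 / 1.0501667 = 17.143338 JPY/NOK.
(F − S)/S ÷ T = (17.143338 − 17.623)/17.623/(10/12) = -0.032662 → -3.27%.

-3.27%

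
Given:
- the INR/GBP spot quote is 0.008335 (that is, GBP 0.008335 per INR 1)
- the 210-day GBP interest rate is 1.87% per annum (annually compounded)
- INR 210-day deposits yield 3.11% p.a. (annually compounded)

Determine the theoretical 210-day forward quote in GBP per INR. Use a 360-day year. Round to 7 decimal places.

T = 210/360 years.
GBP accumulates by (1 + 0.0187)^(210/360) = 1.0108662.
Growth of 1 INR over T: (1 + 0.0311)^(210/360) = 1.0180258.
CIP: F = S · (grow GBP)/(grow INR) = 0.008335 × 1.0108662/1.0180258 = 0.008276381 GBP per INR.

0.0082764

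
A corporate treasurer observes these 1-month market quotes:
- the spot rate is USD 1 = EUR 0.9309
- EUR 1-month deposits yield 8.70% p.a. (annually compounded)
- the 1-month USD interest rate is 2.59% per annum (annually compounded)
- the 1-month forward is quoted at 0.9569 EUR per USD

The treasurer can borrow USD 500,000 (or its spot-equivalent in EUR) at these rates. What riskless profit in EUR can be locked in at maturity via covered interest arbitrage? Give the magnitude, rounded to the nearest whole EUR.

T = 1/12 years.
Invest the USD and cover forward: 500,000 × 1.00213313 × 0.9569 = EUR 479,470.60.
Convert at spot and invest in EUR: 500,000 × 0.9309 × 1.00697602 = EUR 468,696.99.
The quoted forward overvalues USD, so borrow EUR, buy USD at spot, deposit the USD at 2.59%, and sell the proceeds forward at 0.9569.
Profit = 479,470.60 − 468,696.99 = EUR 10,774.

EUR 10,774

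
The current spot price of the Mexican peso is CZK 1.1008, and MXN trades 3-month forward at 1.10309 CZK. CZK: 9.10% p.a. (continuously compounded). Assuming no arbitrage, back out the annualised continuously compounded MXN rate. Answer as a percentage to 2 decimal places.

T = 3/12 years.
By CIP, F/S equals the CZK-to-MXN growth ratio: 1.10309/1.1008 = 1.0020803.
The CZK side grows by e^(0.0910×3/12) = 1.0230108.
Hence g_MXN = 1.020887.
r = ln(1.020887)/(3/12) = 0.082687 → 8.27%.

8.27%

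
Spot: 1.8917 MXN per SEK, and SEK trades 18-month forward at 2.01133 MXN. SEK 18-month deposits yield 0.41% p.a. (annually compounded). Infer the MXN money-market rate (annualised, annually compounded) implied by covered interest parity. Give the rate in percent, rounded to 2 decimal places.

4.60%

T = 18/12 years.
CIP gives F = S · g_MXN/g_SEK, so g_MXN/g_SEK = 2.01133/1.8917 = 1.0632394.
The SEK side grows by (1 + 0.0041)^(18/12) = 1.0061563.
So the MXN growth factor = 1.069785.
r = 1.069785^(12/18) − 1 = 0.045998 → 4.60%.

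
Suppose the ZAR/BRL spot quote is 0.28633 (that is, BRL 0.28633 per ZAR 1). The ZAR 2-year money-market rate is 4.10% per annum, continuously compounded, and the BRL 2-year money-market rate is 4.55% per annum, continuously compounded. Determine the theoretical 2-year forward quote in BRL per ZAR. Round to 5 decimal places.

T = 2 years.
Growth of 1 BRL over T: e^(0.0455×2) = 1.095269.
ZAR accumulates by e^(0.0410×2) = 1.0854558.
So F = 0.28633 × 1.095269 / 1.0854558 = 0.2889186 (BRL/ZAR).

0.28892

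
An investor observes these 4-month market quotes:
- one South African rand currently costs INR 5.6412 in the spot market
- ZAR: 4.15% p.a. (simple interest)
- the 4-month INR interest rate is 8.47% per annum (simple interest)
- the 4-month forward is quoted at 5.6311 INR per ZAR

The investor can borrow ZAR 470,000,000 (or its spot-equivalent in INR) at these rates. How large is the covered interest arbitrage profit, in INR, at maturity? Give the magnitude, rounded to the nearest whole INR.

INR 42,992,308

T = 4/12 years.
Keep in ZAR, deliver into the forward: 470,000,000·1.013833333333·5.6311 = INR 2,683,228,535.17.
Swap to INR now, deposit: 470,000,000·5.6412·1.028233333333 = INR 2,726,220,843.60.
The quoted forward undervalues ZAR, so borrow ZAR, convert to INR at spot, deposit the INR at 8.47%, and buy ZAR forward at 5.6311 to cover the loan.
The gap between the two covered legs is INR 42,992,308.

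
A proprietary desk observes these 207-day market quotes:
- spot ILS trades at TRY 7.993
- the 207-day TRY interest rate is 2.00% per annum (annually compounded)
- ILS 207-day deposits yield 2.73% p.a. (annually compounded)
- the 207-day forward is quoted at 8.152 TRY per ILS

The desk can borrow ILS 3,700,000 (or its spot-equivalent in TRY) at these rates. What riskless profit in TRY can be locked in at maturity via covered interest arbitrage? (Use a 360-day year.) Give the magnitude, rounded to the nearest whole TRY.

T = 207/360 years.
Keep in ILS, deliver into the forward: 3,700,000·1.0156075966·8.152 = TRY 30,633,162.57.
Swap to TRY now, deposit: 3,700,000·7.993·1.0114515838 = TRY 29,912,770.28.
The quoted forward overvalues ILS, so borrow TRY, buy ILS at spot, deposit the ILS at 2.73%, and sell the proceeds forward at 8.152.
The gap between the two covered legs is TRY 720,392.

TRY 720,392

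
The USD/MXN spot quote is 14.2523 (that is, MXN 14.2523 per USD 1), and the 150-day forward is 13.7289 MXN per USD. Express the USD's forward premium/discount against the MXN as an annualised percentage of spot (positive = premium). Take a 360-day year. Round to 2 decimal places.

T = 150/360 years.
(F − S)/S = (13.7289 − 14.2523)/14.2523 = -0.0367239.
×(1/T) gives -8.81% p.a.

-8.81%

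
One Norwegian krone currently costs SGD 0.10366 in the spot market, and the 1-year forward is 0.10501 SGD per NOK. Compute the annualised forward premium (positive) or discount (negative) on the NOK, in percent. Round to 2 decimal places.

+1.30%

T = 1 year.
Period premium: (0.10501 − 0.10366)/0.10366 = 0.0130233.
×(1/T) gives 1.30% p.a.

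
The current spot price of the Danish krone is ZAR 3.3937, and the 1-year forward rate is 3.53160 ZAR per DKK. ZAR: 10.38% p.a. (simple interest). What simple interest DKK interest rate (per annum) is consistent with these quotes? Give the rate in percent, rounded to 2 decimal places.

6.07%

T = 1 year.
F/S = 3.5316/3.3937 = 1.0406341 = (growth of ZAR) / (growth of DKK).
The ZAR side grows by 1 + 0.1038×1 = 1.103800.
Hence g_DKK = 1.0606994.
r = (1.0606994 − 1)/1 = 0.060699 → 6.07%.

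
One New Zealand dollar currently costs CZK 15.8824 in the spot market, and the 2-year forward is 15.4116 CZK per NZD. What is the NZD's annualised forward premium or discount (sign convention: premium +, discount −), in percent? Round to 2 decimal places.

T = 2 years.
(F − S)/S = (15.4116 − 15.8824)/15.8824 = -0.0296429.
Annualise by dividing by T: -0.0296429 / 2 = -0.014821 → -1.48%.

-1.48%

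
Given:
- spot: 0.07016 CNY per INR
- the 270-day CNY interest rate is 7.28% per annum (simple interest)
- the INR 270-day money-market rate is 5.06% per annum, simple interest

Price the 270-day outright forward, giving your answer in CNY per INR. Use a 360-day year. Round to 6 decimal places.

0.071285

T = 270/360 years.
CNY growth factor: 1 + 0.0728×270/360 = 1.054600.
INR accumulates by 1 + 0.0506×270/360 = 1.037950.
CIP: F = S · (grow CNY)/(grow INR) = 0.07016 × 1.054600/1.037950 = 0.07128545 CNY per INR.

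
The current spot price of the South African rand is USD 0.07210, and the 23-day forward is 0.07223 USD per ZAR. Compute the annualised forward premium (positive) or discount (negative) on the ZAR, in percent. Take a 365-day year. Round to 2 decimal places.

+2.86%

T = 23/365 years.
(F − S)/S = (0.07223 − 0.0721)/0.0721 = 0.0018031.
Annualise by dividing by T: 0.0018031 / (23/365) = 0.028614 → 2.86%.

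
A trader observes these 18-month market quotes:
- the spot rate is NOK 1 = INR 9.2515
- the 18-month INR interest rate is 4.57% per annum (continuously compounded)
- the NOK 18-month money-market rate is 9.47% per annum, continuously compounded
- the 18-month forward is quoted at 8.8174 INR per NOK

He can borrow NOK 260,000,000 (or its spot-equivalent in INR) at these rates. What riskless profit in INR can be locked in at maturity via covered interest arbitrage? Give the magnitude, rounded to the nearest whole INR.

INR 66,379,293

T = 18/12 years.
Invest the NOK and cover forward: 260,000,000 × 1.15263427881 × 8.8174 = INR 2,642,441,747.39.
Convert at spot and invest in INR: 260,000,000 × 9.2515 × 1.070954171321 = INR 2,576,062,454.15.
The quoted forward overvalues NOK, so borrow INR, buy NOK at spot, deposit the NOK at 9.47%, and sell the proceeds forward at 8.8174.
The gap between the two covered legs is INR 66,379,293.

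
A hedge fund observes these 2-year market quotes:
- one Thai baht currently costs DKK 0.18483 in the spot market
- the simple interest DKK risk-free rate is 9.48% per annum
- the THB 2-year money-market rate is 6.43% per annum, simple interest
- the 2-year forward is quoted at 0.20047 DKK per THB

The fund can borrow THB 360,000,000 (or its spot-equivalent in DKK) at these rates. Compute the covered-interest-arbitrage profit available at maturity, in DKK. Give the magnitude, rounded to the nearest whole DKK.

DKK 2,295,603

T = 2 years.
Keep in THB, deliver into the forward: 360,000,000·1.128600·0.20047 = DKK 81,450,159.12.
Swap to DKK now, deposit: 360,000,000·0.18483·1.189600 = DKK 79,154,556.48.
The quoted forward overvalues THB, so borrow DKK, buy THB at spot, deposit the THB at 6.43%, and sell the proceeds forward at 0.20047.
The gap between the two covered legs is DKK 2,295,603.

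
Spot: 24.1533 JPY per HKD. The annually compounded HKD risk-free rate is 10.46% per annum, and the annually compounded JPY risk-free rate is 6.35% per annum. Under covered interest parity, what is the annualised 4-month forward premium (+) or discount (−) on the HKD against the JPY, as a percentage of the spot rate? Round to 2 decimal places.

-3.77%

T = 4/12 years.
No-arbitrage forward: 24.1533 × 1.0207338 / 1.0337171 = 23.8499389 JPY/HKD.
Annualised premium = (F − S)/S × (1/T) = (23.8499389 − 24.1533)/24.1533 ÷ (4/12) = -3.77%.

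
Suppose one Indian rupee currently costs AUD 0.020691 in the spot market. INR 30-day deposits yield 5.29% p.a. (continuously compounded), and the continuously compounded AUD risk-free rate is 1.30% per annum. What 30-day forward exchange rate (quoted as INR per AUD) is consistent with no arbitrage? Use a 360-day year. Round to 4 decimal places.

T = 30/360 years.
AUD accumulates by e^(0.0130×30/360) = 1.00108392.
Growth of 1 INR over T: e^(0.0529×30/360) = 1.00441806.
Forward (AUD per INR) = 0.020691 × 1.00108392 / 1.00441806 = 0.020622317.
Quoted the other way: 1/0.020622317 = 48.4912 INR per AUD.

48.4912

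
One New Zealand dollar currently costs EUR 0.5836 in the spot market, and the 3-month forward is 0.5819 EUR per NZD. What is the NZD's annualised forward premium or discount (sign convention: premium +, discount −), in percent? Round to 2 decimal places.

T = 3/12 years.
Period premium: (0.5819 − 0.5836)/0.5836 = -0.0029130.
Per annum: -0.0029130 / (3/12) = -0.011652 = -1.17%.

-1.17%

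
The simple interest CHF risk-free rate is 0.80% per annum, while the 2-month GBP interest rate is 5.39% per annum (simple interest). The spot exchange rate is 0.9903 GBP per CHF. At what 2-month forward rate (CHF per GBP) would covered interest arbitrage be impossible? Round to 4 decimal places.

T = 2/12 years.
GBP accumulates by 1 + 0.0539×2/12 = 1.0089833.
CHF accumulates by 1 + 0.0080×2/12 = 1.0013333.
Forward (GBP per CHF) = 0.9903 × 1.0089833 / 1.0013333 = 0.9978657.
Quoted the other way: 1/0.9978657 = 1.0021 CHF per GBP.

1.0021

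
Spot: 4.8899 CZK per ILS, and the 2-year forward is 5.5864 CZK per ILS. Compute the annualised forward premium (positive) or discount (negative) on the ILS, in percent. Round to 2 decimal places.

T = 2 years.
Period premium: (5.5864 − 4.8899)/4.8899 = 0.1424365.
Per annum: 0.1424365 / 2 = 0.071218 = 7.12%.

+7.12%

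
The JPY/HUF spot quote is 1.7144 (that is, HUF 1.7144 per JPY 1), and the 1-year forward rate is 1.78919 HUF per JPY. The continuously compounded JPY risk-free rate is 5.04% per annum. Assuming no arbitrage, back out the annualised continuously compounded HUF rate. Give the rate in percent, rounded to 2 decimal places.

9.31%

T = 1 year.
F/S = 1.78919/1.7144 = 1.0436246 = (growth of HUF) / (growth of JPY).
JPY growth factor: e^(0.0504×1) = 1.0516917.
Hence g_HUF = 1.0975713.
r = ln(1.0975713)/1 = 0.093100 → 9.31%.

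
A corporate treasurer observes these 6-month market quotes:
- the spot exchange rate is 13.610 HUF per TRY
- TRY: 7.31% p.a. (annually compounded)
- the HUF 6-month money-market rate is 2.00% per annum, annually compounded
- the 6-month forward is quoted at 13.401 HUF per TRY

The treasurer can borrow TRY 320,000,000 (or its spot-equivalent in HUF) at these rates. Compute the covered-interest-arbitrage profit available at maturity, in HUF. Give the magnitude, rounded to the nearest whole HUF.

HUF 43,757,459

T = 6/12 years.
Keep in TRY, deliver into the forward: 320,000,000·1.035905401086·13.401 = HUF 4,442,293,849.59.
Swap to HUF now, deposit: 320,000,000·13.610·1.009950493836 = HUF 4,398,536,390.75.
The quoted forward overvalues TRY, so borrow HUF, buy TRY at spot, deposit the TRY at 7.31%, and sell the proceeds forward at 13.401.
Arbitrage profit = |4,442,293,849.59 − 4,398,536,390.75| = HUF 43,757,459.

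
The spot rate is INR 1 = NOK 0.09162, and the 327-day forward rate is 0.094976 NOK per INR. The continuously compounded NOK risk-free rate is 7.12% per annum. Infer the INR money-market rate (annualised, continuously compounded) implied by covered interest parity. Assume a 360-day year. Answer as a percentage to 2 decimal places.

T = 327/360 years.
CIP gives F = S · g_NOK/g_INR, so g_NOK/g_INR = 0.094976/0.09162 = 1.0366296.
NOK growth factor: e^(0.0712×327/360) = 1.0668105.
So the INR growth factor = 1.0291144.
Take logs: ln 1.0291144 / (327/360) = 0.031595, so 3.16%.

3.16%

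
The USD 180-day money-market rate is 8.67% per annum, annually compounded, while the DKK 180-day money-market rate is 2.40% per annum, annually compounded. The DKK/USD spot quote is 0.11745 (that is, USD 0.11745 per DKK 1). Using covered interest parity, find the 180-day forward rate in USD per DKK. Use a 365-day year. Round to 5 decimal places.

T = 180/365 years.
USD growth factor: (1 + 0.0867)^(180/365) = 1.0418555.
DKK accumulates by (1 + 0.0240)^(180/365) = 1.0117645.
CIP: F = S · (grow USD)/(grow DKK) = 0.11745 × 1.0418555/1.0117645 = 0.1209431 USD per DKK.

0.12094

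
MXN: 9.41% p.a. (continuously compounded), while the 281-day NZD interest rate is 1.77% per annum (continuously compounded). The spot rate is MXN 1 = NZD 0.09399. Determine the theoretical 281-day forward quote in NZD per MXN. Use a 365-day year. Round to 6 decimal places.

T = 281/365 years.
NZD growth factor: e^(0.0177×281/365) = 1.0137198.
MXN accumulates by e^(0.0941×281/365) = 1.0751327.
So F = 0.09399 × 1.0137198 / 1.0751327 = 0.08862118 (NZD/MXN).

0.088621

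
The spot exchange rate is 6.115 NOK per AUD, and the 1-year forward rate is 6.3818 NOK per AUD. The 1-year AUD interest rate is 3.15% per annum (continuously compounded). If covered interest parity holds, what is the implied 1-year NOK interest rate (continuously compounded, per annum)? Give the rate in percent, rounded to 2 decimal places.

7.42%

T = 1 year.
By CIP, F/S equals the NOK-to-AUD growth ratio: 6.3818/6.115 = 1.0436304.
The AUD side grows by e^(0.0315×1) = 1.0320014.
So the NOK growth factor = 1.077028.
r = ln(1.077028)/1 = 0.074205 → 7.42%.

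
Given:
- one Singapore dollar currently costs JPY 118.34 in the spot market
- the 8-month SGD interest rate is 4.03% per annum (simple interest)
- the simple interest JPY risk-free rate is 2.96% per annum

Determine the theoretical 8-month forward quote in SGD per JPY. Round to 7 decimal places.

0.0085093

T = 8/12 years.
JPY growth factor: 1 + 0.0296×8/12 = 1.0197333.
SGD growth factor: 1 + 0.0403×8/12 = 1.0268667.
CIP: F = S · (grow JPY)/(grow SGD) = 118.34 × 1.0197333/1.0268667 = 117.5179 JPY per SGD.
Quoted the other way: 1/117.5179 = 0.0085093 SGD per JPY.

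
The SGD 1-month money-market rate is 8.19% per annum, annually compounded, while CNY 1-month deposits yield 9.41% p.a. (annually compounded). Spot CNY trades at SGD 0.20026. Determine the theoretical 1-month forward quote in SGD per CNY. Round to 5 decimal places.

0.20007

T = 1/12 years.
Growth of 1 SGD over T: (1 + 0.0819)^(1/12) = 1.0065815.
CNY growth factor: (1 + 0.0941)^(1/12) = 1.0075225.
Forward (SGD per CNY) = 0.20026 × 1.0065815 / 1.0075225 = 0.2000730.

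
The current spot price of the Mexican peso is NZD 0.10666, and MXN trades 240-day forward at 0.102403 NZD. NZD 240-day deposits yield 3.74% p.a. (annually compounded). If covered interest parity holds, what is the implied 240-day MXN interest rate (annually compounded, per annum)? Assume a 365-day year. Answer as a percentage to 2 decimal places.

T = 240/365 years.
By CIP, F/S equals the NZD-to-MXN growth ratio: 0.102403/0.10666 = 0.9600881.
NZD growth factor: (1 + 0.0374)^(240/365) = 1.0244369.
Hence g_MXN = 1.0670238.
r = 1.0670238^(365/240) − 1 = 0.103693 → 10.37%.

10.37%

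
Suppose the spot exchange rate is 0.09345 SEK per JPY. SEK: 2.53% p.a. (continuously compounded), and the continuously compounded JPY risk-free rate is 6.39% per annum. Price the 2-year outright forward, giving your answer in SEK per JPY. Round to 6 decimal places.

0.086507

T = 2 years.
SEK growth factor: e^(0.0253×2) = 1.051902.
Growth of 1 JPY over T: e^(0.0639×2) = 1.1363257.
Forward (SEK per JPY) = 0.09345 × 1.051902 / 1.1363257 = 0.08650710.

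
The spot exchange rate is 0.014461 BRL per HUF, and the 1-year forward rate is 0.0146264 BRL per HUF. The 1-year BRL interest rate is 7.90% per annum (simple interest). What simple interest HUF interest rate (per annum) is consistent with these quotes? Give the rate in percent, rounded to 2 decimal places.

T = 1 year.
By CIP, F/S equals the BRL-to-HUF growth ratio: 0.0146264/0.014461 = 1.0114377.
BRL growth factor: 1 + 0.0790×1 = 1.079000.
So the HUF growth factor = 1.0667983.
r = (1.0667983 − 1)/1 = 0.066798 → 6.68%.

6.68%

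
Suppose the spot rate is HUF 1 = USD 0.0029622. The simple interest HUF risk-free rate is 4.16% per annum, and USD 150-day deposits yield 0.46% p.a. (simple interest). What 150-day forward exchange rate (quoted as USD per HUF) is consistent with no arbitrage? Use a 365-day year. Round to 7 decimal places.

T = 150/365 years.
USD accumulates by 1 + 0.0046×150/365 = 1.0018904.
HUF accumulates by 1 + 0.0416×150/365 = 1.0170959.
So F = 0.0029622 × 1.0018904 / 1.0170959 = 0.002917915 (USD/HUF).

0.0029179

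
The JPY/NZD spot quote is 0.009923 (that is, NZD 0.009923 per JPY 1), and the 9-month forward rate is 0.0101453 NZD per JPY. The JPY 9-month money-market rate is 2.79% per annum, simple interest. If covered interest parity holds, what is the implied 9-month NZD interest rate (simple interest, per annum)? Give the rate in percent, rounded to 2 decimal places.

T = 9/12 years.
CIP gives F = S · g_NZD/g_JPY, so g_NZD/g_JPY = 0.0101453/0.009923 = 1.0224025.
The JPY side grows by 1 + 0.0279×9/12 = 1.020925.
So the NZD growth factor = 1.0437963.
(1.0437963 − 1)/T = 0.058395, i.e. 5.84%.

5.84%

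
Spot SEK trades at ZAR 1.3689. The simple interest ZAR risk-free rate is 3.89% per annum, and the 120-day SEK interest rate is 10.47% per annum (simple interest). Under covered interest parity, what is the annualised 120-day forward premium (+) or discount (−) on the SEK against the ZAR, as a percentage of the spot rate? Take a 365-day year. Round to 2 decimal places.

-6.36%

T = 120/365 years.
CIP forward (ZAR per SEK) = 1.3689 × 1.012789/1.0344219 = 1.3402721.
(F − S)/S ÷ T = (1.3402721 − 1.3689)/1.3689/(120/365) = -0.063611 → -6.36%.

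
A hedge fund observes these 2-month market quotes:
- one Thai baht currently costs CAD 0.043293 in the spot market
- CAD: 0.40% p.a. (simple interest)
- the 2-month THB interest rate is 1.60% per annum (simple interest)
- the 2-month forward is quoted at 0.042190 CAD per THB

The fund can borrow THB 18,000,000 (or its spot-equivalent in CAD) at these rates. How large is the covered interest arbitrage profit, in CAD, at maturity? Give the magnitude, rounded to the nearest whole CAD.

T = 2/12 years.
Invest the THB and cover forward: 18,000,000 × 1.00266667 × 0.042190 = CAD 761,445.12.
Convert at spot and invest in CAD: 18,000,000 × 0.043293 × 1.00066667 = CAD 779,793.52.
The quoted forward undervalues THB, so borrow THB, convert to CAD at spot, deposit the CAD at 0.40%, and buy THB forward at 0.042190 to cover the loan.
Arbitrage profit = |761,445.12 − 779,793.52| = CAD 18,348.

CAD 18,348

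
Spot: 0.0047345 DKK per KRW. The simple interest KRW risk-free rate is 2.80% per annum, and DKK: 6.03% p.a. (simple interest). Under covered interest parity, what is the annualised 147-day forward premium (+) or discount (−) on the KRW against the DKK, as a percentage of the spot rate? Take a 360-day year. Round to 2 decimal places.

+3.19%

T = 147/360 years.
No-arbitrage forward: 0.0047345 × 1.0246225 / 1.0114333 = 0.0047962384 DKK/KRW.
Annualised premium = (F − S)/S × (1/T) = (0.0047962384 − 0.0047345)/0.0047345 ÷ (147/360) = 3.19%.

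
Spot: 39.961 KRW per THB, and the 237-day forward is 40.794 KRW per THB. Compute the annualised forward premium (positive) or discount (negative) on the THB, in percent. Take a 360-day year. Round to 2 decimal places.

+3.17%

T = 237/360 years.
THB trades forward at +2.08453% vs spot over the period.
Annualise by dividing by T: 0.0208453 / (237/360) = 0.031664 → 3.17%.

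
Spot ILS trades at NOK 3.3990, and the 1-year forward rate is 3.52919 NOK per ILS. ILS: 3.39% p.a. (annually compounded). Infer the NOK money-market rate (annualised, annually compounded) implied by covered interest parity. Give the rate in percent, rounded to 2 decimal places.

7.35%

T = 1 year.
By CIP, F/S equals the NOK-to-ILS growth ratio: 3.52919/3.399 = 1.0383024.
ILS growth factor: (1 + 0.0339)^1 = 1.033900.
So the NOK growth factor = 1.0735009.
r = 1.0735009^(1/1) − 1 = 0.073501 → 7.35%.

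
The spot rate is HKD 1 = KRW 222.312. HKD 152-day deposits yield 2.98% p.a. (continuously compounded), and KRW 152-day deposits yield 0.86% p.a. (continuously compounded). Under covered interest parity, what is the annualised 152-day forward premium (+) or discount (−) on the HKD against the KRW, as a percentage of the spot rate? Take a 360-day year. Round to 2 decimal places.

T = 152/360 years.
CIP forward (KRW per HKD) = 222.312 × 1.0036377/1.0126617 = 220.330940.
(F − S)/S ÷ T = (220.330940 − 222.312)/222.312/(152/360) = -0.021105 → -2.11%.

-2.11%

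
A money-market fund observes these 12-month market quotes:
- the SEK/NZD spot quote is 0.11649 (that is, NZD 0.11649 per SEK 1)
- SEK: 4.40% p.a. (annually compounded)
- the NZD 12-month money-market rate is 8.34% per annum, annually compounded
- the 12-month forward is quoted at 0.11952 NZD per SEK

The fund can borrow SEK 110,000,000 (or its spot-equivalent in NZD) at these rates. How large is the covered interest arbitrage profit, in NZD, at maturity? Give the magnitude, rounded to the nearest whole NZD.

T = 1 year.
Route A — deposit SEK, sell forward: 110,000,000 × 1.044000 × 0.11952 = NZD 13,725,676.80.
Route B — convert at spot, deposit NZD: 110,000,000 × 0.11649 × 1.083400 = NZD 13,882,579.26.
The quoted forward undervalues SEK, so borrow SEK, convert to NZD at spot, deposit the NZD at 8.34%, and buy SEK forward at 0.11952 to cover the loan.
Arbitrage profit = |13,725,676.80 − 13,882,579.26| = NZD 156,902.

NZD 156,902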